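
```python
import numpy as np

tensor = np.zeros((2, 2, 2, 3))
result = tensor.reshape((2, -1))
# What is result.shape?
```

(2, 12)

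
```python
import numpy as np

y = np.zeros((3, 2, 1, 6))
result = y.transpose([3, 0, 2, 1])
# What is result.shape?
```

(6, 3, 1, 2)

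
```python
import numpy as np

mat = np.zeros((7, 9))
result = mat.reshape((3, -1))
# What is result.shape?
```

(3, 21)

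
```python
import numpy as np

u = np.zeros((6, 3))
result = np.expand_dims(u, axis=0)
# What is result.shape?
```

(1, 6, 3)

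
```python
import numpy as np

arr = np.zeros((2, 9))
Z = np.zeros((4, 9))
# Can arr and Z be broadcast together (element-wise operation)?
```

No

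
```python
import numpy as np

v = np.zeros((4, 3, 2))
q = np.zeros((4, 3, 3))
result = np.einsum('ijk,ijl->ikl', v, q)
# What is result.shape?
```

(4, 2, 3)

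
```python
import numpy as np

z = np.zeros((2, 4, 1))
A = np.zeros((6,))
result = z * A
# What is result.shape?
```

(2, 4, 6)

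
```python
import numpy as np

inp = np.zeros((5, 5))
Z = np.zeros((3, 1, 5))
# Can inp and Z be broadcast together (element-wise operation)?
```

Yes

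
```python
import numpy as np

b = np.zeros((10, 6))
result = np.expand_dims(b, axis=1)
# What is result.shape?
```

(10, 1, 6)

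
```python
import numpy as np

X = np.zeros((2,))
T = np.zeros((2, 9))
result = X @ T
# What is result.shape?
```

(9,)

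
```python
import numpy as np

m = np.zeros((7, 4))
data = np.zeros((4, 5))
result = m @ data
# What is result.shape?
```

(7, 5)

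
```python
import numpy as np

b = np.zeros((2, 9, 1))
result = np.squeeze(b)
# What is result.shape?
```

(2, 9)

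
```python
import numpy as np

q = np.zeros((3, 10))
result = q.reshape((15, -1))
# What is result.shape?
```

(15, 2)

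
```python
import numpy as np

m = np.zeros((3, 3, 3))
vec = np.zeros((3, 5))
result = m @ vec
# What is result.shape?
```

(3, 3, 5)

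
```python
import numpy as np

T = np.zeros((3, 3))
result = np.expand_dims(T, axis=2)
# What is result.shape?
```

(3, 3, 1)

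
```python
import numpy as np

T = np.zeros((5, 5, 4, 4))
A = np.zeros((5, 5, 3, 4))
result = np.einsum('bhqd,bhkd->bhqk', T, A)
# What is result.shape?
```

(5, 5, 4, 3)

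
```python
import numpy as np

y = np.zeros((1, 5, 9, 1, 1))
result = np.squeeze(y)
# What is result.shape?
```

(5, 9)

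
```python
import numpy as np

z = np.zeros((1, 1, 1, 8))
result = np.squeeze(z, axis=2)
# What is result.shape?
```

(1, 1, 8)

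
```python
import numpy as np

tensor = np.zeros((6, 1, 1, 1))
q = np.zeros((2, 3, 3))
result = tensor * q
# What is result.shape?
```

(6, 2, 3, 3)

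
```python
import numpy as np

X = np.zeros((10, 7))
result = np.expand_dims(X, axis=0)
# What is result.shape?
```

(1, 10, 7)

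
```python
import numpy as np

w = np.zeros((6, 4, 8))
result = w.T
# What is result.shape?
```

(8, 4, 6)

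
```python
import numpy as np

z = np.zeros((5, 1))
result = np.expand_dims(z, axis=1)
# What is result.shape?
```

(5, 1, 1)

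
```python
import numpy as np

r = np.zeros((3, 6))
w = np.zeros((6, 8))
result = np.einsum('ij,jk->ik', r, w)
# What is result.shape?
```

(3, 8)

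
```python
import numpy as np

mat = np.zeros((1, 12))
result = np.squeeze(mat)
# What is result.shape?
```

(12,)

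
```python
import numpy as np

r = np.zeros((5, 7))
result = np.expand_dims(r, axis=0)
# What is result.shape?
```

(1, 5, 7)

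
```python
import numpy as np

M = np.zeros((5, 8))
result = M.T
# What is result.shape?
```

(8, 5)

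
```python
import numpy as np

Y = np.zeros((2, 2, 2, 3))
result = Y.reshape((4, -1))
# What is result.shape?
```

(4, 6)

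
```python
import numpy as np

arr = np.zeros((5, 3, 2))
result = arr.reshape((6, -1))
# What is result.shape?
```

(6, 5)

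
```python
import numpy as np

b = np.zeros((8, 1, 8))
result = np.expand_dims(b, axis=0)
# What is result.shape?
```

(1, 8, 1, 8)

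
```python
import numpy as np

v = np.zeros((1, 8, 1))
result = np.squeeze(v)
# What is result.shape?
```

(8,)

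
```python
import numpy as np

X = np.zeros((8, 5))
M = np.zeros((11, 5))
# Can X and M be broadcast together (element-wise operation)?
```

No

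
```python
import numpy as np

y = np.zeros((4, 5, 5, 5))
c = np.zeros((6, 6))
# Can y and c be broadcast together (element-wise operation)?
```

No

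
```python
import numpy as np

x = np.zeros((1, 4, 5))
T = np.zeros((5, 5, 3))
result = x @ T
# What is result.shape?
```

(5, 4, 3)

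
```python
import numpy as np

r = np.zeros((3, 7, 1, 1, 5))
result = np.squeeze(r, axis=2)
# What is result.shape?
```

(3, 7, 1, 5)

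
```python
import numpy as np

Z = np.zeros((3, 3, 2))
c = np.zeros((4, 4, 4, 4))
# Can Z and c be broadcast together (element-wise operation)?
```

No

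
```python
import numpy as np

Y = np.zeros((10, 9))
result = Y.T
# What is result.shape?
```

(9, 10)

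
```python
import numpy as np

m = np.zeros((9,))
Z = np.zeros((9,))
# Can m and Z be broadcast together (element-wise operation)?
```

Yes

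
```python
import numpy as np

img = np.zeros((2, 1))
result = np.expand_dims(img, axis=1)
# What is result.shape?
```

(2, 1, 1)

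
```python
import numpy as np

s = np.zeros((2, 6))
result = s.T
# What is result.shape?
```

(6, 2)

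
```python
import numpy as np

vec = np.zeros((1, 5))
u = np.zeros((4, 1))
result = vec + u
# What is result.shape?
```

(4, 5)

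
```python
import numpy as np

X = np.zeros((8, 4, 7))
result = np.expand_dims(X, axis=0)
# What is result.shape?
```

(1, 8, 4, 7)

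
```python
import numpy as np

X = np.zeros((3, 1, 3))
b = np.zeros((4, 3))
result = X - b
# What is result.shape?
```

(3, 4, 3)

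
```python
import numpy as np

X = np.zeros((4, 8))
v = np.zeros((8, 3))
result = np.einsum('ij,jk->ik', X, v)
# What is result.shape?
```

(4, 3)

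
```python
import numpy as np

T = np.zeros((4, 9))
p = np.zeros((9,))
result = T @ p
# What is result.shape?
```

(4,)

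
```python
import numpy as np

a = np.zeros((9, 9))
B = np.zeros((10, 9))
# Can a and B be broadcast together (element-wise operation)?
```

No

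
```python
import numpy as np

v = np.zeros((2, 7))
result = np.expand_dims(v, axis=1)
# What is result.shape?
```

(2, 1, 7)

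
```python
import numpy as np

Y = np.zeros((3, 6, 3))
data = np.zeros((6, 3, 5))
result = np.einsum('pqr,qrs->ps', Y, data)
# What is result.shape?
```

(3, 5)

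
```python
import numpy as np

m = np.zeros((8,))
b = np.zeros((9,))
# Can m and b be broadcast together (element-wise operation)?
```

No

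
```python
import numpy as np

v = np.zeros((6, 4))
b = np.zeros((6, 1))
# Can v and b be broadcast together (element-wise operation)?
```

Yes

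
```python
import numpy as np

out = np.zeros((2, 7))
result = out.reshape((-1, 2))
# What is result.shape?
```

(7, 2)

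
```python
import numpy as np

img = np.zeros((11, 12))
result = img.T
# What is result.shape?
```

(12, 11)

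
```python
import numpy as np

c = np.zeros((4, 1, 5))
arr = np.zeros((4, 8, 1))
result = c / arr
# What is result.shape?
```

(4, 8, 5)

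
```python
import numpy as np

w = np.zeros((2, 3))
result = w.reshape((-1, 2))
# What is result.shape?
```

(3, 2)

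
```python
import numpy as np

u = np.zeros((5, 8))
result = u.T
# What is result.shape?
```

(8, 5)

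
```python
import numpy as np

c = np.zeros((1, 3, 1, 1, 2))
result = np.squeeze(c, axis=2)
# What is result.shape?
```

(1, 3, 1, 2)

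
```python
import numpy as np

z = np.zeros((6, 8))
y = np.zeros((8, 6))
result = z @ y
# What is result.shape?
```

(6, 6)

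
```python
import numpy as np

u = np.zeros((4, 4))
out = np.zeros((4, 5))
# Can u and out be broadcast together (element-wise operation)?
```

No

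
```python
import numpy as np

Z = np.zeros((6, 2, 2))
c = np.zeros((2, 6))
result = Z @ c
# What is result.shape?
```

(6, 2, 6)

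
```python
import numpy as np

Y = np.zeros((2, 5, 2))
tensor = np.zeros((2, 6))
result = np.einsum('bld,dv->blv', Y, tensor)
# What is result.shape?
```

(2, 5, 6)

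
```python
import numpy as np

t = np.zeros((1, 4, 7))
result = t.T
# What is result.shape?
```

(7, 4, 1)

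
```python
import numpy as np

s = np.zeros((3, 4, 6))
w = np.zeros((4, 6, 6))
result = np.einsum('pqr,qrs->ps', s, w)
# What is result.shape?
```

(3, 6)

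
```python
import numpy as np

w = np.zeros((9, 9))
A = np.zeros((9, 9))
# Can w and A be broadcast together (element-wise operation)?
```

Yes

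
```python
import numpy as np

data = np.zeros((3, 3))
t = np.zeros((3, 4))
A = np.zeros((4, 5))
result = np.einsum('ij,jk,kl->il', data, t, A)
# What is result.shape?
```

(3, 5)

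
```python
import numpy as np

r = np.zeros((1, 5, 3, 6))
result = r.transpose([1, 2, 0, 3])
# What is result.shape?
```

(5, 3, 1, 6)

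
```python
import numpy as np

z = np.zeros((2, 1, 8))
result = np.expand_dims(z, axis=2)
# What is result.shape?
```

(2, 1, 1, 8)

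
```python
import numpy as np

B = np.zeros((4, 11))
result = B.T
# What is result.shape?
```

(11, 4)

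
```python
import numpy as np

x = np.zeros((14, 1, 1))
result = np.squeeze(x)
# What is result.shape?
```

(14,)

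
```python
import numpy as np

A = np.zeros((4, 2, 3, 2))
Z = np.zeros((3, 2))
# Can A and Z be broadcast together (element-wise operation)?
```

Yes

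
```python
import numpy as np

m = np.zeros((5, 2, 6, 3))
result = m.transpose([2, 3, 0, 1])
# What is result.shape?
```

(6, 3, 5, 2)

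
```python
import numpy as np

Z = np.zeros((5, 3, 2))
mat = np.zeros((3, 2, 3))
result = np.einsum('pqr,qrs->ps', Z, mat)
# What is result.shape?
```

(5, 3)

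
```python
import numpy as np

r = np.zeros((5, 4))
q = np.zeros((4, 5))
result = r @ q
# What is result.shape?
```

(5, 5)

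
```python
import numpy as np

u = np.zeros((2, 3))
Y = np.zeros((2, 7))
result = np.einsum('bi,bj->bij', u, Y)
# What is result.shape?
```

(2, 3, 7)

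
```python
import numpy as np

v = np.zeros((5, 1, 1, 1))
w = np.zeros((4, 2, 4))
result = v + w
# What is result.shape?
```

(5, 4, 2, 4)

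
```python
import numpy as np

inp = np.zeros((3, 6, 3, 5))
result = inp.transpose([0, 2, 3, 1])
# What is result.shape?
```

(3, 3, 5, 6)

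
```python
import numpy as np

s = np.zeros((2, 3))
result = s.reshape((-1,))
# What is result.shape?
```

(6,)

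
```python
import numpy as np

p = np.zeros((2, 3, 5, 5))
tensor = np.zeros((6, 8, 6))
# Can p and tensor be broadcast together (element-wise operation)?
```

No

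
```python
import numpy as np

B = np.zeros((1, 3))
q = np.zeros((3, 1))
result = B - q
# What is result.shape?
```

(3, 3)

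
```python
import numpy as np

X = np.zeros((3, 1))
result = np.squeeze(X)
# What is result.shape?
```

(3,)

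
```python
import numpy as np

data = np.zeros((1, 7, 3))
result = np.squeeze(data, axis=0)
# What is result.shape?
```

(7, 3)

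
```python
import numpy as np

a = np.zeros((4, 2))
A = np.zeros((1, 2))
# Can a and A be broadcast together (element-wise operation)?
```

Yes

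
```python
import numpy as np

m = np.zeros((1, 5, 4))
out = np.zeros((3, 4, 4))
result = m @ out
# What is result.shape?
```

(3, 5, 4)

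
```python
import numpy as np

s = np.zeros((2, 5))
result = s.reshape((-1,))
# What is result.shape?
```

(10,)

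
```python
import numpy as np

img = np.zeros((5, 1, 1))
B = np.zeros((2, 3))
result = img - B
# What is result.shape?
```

(5, 2, 3)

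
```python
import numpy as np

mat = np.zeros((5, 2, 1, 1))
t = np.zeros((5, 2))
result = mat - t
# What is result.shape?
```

(5, 2, 5, 2)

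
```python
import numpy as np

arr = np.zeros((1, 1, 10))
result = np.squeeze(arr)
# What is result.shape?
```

(10,)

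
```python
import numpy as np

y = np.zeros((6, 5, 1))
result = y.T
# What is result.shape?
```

(1, 5, 6)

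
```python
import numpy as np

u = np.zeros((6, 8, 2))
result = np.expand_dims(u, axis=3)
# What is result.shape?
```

(6, 8, 2, 1)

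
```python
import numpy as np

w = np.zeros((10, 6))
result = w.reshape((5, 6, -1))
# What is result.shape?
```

(5, 6, 2)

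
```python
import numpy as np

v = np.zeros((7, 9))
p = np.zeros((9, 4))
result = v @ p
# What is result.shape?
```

(7, 4)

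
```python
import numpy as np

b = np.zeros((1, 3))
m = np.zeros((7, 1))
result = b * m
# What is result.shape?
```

(7, 3)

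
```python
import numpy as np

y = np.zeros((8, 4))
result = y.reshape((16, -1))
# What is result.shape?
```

(16, 2)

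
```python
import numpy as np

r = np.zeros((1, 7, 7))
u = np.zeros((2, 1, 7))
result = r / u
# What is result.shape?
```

(2, 7, 7)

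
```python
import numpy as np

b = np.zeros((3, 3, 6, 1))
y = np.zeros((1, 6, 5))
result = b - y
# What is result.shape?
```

(3, 3, 6, 5)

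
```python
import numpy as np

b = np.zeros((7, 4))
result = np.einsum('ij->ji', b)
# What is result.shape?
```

(4, 7)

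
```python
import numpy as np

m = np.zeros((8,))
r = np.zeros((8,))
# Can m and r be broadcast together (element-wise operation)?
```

Yes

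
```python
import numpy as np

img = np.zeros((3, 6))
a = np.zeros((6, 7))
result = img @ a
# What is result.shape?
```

(3, 7)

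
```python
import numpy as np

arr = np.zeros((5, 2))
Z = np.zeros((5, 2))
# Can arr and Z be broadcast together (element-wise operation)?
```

Yes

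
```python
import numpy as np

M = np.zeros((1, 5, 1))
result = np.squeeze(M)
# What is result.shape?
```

(5,)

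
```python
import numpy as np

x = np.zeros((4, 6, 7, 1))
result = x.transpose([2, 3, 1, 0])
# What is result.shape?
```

(7, 1, 6, 4)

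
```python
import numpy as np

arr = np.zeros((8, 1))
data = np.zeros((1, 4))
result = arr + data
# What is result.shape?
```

(8, 4)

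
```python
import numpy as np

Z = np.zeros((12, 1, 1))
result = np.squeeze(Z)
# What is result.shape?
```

(12,)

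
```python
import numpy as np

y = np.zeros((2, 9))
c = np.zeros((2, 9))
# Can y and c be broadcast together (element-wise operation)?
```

Yes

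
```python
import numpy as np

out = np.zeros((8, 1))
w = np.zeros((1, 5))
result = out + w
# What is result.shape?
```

(8, 5)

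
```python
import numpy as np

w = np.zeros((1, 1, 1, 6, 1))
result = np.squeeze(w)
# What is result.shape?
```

(6,)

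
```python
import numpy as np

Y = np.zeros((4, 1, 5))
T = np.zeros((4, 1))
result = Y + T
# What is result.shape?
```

(4, 4, 5)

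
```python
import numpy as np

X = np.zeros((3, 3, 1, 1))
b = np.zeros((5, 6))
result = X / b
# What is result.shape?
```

(3, 3, 5, 6)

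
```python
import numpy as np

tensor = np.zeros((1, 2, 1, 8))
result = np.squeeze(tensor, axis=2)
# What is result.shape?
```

(1, 2, 8)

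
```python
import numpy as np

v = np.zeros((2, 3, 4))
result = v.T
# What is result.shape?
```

(4, 3, 2)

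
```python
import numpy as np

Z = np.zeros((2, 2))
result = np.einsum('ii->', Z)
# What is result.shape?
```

()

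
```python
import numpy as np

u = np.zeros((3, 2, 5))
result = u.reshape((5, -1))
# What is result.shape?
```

(5, 6)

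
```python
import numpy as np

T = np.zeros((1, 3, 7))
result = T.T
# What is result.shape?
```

(7, 3, 1)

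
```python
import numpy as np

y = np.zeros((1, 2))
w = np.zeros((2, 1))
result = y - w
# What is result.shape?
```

(2, 2)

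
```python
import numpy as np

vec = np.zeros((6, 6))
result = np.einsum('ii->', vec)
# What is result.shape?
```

()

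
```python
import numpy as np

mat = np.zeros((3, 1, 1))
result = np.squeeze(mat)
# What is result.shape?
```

(3,)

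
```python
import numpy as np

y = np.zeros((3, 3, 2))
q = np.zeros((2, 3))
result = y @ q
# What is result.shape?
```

(3, 3, 3)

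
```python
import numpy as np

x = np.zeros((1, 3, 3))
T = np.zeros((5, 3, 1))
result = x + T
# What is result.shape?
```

(5, 3, 3)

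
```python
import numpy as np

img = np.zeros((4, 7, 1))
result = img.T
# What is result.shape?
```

(1, 7, 4)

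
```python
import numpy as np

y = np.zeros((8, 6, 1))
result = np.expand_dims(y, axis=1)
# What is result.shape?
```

(8, 1, 6, 1)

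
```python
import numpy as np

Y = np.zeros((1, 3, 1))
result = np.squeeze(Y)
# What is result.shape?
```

(3,)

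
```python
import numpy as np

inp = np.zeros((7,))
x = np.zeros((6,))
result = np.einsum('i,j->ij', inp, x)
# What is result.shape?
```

(7, 6)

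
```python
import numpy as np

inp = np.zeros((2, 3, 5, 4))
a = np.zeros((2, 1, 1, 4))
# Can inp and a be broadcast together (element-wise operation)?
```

Yes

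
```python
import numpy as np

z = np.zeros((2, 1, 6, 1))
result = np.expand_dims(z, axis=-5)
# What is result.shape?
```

(1, 2, 1, 6, 1)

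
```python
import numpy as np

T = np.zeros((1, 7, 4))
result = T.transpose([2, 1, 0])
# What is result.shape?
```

(4, 7, 1)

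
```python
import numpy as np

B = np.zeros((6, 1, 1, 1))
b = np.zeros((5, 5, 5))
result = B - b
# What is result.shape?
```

(6, 5, 5, 5)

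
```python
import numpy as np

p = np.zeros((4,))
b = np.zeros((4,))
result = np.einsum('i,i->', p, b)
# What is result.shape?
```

()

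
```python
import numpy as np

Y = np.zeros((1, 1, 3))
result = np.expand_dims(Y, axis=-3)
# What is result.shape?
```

(1, 1, 1, 3)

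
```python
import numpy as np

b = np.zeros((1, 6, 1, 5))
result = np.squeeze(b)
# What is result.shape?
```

(6, 5)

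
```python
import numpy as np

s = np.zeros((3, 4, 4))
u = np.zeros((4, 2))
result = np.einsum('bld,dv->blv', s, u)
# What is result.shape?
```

(3, 4, 2)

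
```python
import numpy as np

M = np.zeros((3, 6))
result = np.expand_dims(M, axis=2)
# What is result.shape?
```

(3, 6, 1)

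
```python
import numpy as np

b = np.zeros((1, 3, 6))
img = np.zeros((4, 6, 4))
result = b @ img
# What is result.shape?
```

(4, 3, 4)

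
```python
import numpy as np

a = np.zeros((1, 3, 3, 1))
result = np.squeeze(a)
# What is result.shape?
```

(3, 3)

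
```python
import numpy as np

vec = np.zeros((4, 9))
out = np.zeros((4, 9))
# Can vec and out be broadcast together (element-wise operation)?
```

Yes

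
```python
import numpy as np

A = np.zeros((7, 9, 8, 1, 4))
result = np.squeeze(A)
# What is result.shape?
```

(7, 9, 8, 4)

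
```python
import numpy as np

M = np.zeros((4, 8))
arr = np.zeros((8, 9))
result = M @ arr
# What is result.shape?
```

(4, 9)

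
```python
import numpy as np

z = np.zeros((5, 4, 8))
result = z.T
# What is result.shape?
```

(8, 4, 5)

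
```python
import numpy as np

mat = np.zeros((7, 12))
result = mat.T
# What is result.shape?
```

(12, 7)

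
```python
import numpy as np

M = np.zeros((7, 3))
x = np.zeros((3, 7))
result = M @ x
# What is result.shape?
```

(7, 7)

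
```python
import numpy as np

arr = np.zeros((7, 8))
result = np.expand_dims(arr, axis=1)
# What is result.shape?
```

(7, 1, 8)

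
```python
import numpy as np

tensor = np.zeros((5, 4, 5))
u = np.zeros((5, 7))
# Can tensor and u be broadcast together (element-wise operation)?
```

No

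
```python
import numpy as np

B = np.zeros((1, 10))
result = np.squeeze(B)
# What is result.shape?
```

(10,)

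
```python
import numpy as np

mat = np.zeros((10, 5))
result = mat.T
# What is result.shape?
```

(5, 10)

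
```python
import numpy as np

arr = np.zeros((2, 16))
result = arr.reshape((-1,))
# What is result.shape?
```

(32,)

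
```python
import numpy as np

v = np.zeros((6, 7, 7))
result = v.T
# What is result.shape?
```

(7, 7, 6)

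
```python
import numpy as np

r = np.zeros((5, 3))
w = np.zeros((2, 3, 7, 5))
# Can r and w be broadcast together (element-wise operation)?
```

No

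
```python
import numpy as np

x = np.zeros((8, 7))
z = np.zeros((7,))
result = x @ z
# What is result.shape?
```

(8,)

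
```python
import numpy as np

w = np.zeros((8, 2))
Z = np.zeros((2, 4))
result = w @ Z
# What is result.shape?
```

(8, 4)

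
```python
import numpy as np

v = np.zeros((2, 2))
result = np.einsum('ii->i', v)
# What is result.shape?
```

(2,)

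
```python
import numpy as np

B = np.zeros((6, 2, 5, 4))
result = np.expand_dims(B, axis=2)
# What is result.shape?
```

(6, 2, 1, 5, 4)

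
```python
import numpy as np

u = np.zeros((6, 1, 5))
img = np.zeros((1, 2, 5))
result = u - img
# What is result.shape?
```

(6, 2, 5)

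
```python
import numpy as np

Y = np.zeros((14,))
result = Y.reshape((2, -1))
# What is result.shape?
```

(2, 7)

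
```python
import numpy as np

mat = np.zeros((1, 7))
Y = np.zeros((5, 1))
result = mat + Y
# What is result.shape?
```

(5, 7)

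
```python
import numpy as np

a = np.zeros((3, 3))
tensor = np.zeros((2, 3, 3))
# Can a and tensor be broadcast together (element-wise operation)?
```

Yes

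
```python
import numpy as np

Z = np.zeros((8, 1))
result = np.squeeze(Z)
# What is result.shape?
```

(8,)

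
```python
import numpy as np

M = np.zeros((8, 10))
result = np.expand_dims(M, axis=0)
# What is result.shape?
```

(1, 8, 10)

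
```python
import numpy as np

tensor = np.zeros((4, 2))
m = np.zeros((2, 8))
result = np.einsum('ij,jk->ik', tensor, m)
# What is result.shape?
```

(4, 8)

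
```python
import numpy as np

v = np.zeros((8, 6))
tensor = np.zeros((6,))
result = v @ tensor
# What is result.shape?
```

(8,)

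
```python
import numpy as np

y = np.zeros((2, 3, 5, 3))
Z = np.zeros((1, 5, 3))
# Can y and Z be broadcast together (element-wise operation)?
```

Yes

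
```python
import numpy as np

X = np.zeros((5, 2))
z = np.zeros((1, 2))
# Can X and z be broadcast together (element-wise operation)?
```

Yes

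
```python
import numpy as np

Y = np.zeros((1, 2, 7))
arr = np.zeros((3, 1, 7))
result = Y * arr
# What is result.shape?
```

(3, 2, 7)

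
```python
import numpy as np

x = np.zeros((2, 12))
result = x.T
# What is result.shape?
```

(12, 2)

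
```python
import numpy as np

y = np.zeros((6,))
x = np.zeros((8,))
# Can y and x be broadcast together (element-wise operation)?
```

No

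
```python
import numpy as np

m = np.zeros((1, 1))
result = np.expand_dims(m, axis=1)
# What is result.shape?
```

(1, 1, 1)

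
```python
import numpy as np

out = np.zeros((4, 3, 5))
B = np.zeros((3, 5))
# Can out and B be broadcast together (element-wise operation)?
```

Yes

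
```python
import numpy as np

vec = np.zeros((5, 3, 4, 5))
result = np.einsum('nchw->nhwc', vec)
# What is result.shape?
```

(5, 4, 5, 3)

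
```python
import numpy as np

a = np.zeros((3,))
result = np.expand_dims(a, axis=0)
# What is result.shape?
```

(1, 3)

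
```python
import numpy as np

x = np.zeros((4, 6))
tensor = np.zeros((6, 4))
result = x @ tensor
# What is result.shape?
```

(4, 4)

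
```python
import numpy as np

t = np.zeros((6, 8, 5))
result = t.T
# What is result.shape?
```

(5, 8, 6)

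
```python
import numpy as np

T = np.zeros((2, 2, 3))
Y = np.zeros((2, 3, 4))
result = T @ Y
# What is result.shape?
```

(2, 2, 4)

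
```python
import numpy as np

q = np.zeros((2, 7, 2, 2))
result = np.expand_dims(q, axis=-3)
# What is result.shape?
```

(2, 7, 1, 2, 2)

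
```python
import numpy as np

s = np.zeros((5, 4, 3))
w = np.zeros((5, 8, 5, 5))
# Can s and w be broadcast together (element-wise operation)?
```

No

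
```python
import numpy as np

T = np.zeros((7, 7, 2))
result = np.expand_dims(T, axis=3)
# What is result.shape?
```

(7, 7, 2, 1)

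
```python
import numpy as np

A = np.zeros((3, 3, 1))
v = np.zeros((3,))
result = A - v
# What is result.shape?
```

(3, 3, 3)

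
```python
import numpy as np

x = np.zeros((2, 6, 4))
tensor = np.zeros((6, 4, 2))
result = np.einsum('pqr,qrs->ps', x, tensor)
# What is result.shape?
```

(2, 2)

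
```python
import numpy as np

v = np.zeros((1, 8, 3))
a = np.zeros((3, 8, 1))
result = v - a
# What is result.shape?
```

(3, 8, 3)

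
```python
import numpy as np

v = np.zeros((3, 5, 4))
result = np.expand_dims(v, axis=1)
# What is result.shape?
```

(3, 1, 5, 4)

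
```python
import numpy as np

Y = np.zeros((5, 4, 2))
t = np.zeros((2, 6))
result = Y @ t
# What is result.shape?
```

(5, 4, 6)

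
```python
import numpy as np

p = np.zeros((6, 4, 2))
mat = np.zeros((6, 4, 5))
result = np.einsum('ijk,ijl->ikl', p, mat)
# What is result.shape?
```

(6, 2, 5)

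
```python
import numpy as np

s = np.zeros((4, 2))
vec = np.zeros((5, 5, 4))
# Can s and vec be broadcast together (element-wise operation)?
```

No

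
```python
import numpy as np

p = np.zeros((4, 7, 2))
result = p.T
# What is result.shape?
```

(2, 7, 4)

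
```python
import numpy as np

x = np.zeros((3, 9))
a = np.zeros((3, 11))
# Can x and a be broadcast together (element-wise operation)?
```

No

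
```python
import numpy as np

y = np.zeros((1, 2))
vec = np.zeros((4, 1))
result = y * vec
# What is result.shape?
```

(4, 2)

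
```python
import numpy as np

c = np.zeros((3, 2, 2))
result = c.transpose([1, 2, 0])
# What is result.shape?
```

(2, 2, 3)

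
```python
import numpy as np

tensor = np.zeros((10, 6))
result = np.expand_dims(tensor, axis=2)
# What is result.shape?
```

(10, 6, 1)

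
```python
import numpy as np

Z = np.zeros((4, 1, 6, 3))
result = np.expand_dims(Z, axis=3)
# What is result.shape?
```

(4, 1, 6, 1, 3)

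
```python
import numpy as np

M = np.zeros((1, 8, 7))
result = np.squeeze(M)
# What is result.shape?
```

(8, 7)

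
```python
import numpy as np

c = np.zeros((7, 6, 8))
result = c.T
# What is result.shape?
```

(8, 6, 7)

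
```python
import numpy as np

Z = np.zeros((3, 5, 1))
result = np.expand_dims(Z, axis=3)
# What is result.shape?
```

(3, 5, 1, 1)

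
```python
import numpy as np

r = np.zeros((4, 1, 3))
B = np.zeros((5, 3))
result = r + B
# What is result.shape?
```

(4, 5, 3)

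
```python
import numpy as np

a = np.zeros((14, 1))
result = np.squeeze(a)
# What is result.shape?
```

(14,)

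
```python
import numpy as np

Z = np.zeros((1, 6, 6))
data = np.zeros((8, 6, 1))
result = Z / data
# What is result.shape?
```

(8, 6, 6)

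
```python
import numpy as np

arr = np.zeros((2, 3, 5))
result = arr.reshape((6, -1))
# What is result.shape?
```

(6, 5)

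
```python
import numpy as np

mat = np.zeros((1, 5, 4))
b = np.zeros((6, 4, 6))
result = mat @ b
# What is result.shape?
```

(6, 5, 6)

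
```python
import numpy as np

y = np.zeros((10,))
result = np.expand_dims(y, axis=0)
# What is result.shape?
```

(1, 10)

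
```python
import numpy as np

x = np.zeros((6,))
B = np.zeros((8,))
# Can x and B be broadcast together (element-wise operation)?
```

No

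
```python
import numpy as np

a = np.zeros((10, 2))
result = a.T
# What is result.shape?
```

(2, 10)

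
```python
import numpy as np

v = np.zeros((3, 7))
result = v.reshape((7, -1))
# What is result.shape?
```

(7, 3)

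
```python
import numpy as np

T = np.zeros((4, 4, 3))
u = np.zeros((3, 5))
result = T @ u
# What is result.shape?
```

(4, 4, 5)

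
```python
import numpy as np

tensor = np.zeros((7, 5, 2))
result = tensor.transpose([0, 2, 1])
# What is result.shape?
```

(7, 2, 5)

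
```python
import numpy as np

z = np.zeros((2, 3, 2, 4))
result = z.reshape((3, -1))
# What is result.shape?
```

(3, 16)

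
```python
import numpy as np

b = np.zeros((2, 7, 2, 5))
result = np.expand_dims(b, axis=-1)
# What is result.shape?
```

(2, 7, 2, 5, 1)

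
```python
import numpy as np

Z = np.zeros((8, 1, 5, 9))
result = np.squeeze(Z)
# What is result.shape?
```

(8, 5, 9)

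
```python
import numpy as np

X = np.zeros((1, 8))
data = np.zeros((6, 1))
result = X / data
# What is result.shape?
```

(6, 8)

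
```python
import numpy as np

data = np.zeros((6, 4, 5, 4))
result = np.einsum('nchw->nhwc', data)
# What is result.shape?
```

(6, 5, 4, 4)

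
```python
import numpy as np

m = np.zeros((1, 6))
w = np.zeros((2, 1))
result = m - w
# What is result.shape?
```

(2, 6)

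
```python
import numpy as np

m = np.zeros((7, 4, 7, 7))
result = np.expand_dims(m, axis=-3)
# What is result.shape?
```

(7, 4, 1, 7, 7)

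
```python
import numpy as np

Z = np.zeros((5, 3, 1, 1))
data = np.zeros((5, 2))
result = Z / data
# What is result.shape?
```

(5, 3, 5, 2)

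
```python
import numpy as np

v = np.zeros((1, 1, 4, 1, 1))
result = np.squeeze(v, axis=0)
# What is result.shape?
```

(1, 4, 1, 1)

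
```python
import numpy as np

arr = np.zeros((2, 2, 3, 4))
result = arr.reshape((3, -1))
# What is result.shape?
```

(3, 16)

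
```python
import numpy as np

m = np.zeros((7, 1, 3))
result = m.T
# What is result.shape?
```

(3, 1, 7)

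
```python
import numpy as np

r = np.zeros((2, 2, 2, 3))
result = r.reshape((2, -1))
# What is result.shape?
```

(2, 12)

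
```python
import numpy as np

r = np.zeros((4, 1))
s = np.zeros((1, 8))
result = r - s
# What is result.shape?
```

(4, 8)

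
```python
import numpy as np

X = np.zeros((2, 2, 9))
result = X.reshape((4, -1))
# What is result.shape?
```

(4, 9)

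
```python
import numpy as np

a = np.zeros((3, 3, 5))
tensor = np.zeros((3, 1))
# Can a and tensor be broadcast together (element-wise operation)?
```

Yes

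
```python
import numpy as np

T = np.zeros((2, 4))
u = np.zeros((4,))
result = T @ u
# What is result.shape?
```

(2,)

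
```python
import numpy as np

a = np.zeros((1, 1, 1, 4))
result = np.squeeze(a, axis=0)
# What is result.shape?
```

(1, 1, 4)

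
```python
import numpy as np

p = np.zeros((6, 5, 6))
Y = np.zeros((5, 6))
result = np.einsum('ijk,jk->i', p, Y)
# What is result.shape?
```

(6,)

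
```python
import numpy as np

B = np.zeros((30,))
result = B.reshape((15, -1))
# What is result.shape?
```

(15, 2)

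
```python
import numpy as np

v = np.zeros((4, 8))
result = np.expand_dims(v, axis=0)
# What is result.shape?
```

(1, 4, 8)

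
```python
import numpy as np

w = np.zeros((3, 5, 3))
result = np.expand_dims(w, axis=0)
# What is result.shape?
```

(1, 3, 5, 3)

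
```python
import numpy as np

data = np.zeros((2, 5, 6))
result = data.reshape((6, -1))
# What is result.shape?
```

(6, 10)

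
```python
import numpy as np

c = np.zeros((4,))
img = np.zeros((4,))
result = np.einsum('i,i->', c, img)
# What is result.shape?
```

()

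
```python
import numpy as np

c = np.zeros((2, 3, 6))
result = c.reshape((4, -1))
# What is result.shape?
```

(4, 9)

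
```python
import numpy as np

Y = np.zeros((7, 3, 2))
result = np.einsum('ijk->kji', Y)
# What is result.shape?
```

(2, 3, 7)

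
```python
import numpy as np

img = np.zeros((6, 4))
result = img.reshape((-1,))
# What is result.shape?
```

(24,)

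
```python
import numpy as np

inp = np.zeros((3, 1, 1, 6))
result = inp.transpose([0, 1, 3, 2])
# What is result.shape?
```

(3, 1, 6, 1)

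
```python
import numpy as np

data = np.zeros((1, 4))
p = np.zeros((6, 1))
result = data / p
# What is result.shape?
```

(6, 4)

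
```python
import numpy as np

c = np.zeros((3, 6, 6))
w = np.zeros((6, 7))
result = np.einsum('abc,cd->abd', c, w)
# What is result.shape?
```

(3, 6, 7)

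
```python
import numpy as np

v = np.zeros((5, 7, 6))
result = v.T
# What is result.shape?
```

(6, 7, 5)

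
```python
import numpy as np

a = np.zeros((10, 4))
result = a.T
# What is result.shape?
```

(4, 10)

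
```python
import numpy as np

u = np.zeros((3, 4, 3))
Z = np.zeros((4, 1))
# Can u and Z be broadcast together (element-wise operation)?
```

Yes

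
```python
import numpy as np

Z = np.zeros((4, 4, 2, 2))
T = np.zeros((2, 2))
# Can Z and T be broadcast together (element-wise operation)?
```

Yes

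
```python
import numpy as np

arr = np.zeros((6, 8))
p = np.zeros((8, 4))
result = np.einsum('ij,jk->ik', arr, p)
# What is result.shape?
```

(6, 4)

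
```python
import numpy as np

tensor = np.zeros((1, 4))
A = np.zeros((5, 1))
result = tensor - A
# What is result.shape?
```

(5, 4)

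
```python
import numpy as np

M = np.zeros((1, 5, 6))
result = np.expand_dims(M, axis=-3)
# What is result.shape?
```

(1, 1, 5, 6)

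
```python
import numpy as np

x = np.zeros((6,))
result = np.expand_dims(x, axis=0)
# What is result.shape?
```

(1, 6)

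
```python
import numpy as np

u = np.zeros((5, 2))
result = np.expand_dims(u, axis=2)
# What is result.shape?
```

(5, 2, 1)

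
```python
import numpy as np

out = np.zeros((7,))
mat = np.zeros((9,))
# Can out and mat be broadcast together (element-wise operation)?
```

No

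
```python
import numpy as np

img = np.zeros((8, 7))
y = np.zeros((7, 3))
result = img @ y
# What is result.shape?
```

(8, 3)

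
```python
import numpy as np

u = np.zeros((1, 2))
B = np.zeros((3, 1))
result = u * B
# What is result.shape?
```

(3, 2)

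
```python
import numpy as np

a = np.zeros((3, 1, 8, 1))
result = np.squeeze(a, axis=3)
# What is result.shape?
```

(3, 1, 8)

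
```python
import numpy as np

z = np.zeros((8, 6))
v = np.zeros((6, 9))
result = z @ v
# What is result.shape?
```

(8, 9)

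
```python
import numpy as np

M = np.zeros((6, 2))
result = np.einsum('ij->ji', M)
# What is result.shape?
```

(2, 6)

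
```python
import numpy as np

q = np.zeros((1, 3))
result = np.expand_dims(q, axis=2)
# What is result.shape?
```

(1, 3, 1)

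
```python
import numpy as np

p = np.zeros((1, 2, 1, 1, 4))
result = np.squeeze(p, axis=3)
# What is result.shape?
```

(1, 2, 1, 4)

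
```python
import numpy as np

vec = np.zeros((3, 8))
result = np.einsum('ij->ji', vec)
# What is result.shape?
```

(8, 3)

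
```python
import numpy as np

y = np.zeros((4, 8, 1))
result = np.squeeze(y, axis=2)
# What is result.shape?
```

(4, 8)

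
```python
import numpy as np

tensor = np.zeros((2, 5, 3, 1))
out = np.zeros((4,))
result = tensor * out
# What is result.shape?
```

(2, 5, 3, 4)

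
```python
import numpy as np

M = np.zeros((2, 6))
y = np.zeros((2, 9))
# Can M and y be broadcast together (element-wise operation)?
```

No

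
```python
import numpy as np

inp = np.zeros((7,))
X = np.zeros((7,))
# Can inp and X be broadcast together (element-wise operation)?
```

Yes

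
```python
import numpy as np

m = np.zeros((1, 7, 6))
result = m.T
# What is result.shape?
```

(6, 7, 1)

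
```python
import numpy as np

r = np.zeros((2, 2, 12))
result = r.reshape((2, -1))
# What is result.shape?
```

(2, 24)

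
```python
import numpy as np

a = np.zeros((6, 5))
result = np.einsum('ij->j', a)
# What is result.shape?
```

(5,)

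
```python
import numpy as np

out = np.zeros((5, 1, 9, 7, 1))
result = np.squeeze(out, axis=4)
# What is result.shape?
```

(5, 1, 9, 7)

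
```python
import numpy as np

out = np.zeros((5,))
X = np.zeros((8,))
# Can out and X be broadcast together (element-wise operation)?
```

No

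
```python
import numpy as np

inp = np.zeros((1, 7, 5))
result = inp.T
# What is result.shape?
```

(5, 7, 1)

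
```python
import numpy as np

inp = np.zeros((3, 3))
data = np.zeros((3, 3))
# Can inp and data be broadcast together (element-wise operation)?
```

Yes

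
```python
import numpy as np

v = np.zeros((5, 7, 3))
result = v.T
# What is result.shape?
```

(3, 7, 5)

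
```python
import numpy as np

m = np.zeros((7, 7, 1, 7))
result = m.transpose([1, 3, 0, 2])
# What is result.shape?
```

(7, 7, 7, 1)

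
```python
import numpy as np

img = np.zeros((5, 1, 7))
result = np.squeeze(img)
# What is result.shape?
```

(5, 7)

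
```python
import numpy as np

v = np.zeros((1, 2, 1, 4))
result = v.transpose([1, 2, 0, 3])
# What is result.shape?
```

(2, 1, 1, 4)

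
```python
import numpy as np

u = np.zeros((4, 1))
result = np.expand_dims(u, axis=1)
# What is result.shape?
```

(4, 1, 1)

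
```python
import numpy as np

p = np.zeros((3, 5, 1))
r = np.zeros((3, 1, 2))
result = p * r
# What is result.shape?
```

(3, 5, 2)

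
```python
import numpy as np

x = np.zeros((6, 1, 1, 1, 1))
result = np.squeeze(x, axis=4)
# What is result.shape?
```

(6, 1, 1, 1)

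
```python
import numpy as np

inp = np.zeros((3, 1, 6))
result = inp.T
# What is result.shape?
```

(6, 1, 3)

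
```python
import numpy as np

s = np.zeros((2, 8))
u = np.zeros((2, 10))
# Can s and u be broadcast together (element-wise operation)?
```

No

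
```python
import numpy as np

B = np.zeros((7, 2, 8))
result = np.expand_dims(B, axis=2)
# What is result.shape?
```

(7, 2, 1, 8)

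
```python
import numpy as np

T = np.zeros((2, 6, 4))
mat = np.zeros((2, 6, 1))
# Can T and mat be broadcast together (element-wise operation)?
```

Yes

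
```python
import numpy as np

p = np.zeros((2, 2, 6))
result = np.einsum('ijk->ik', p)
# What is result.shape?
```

(2, 6)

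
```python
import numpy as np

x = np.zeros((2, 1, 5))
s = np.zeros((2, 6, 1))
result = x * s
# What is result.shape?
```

(2, 6, 5)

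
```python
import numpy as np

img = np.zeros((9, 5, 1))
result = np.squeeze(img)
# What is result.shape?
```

(9, 5)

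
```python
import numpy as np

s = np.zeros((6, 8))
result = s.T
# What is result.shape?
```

(8, 6)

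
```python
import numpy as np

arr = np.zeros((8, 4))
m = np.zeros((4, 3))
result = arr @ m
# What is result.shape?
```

(8, 3)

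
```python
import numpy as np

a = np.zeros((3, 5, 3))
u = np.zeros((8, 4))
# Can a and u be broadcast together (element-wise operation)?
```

No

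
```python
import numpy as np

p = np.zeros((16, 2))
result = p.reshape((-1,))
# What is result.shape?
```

(32,)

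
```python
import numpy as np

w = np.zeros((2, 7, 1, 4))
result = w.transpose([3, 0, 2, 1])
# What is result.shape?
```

(4, 2, 1, 7)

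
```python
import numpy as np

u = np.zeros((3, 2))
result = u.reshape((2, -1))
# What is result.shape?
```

(2, 3)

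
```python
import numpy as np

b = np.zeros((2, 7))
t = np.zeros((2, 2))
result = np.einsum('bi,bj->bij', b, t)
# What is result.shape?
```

(2, 7, 2)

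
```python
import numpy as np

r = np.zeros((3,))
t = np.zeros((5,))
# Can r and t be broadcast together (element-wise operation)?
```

No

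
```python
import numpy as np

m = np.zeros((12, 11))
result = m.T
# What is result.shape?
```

(11, 12)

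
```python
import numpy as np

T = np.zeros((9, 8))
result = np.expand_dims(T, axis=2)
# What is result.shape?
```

(9, 8, 1)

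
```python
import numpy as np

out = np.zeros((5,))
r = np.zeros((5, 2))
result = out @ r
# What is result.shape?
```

(2,)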